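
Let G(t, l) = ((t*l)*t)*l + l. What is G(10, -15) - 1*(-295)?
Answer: 22780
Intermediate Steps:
G(t, l) = l + l²*t² (G(t, l) = ((l*t)*t)*l + l = (l*t²)*l + l = l²*t² + l = l + l²*t²)
G(10, -15) - 1*(-295) = -15*(1 - 15*10²) - 1*(-295) = -15*(1 - 15*100) + 295 = -15*(1 - 1500) + 295 = -15*(-1499) + 295 = 22485 + 295 = 22780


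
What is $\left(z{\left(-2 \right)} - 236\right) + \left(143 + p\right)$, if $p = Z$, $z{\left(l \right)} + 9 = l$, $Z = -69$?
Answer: $-173$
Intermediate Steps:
$z{\left(l \right)} = -9 + l$
$p = -69$
$\left(z{\left(-2 \right)} - 236\right) + \left(143 + p\right) = \left(\left(-9 - 2\right) - 236\right) + \left(143 - 69\right) = \left(-11 - 236\right) + 74 = -247 + 74 = -173$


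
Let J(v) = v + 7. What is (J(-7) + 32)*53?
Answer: 1696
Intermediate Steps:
J(v) = 7 + v
(J(-7) + 32)*53 = ((7 - 7) + 32)*53 = (0 + 32)*53 = 32*53 = 1696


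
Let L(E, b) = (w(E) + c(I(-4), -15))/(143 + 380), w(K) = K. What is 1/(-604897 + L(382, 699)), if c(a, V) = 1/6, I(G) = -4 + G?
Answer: -3138/1898164493 ≈ -1.6532e-6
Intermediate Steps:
c(a, V) = ⅙
L(E, b) = 1/3138 + E/523 (L(E, b) = (E + ⅙)/(143 + 380) = (⅙ + E)/523 = (⅙ + E)*(1/523) = 1/3138 + E/523)
1/(-604897 + L(382, 699)) = 1/(-604897 + (1/3138 + (1/523)*382)) = 1/(-604897 + (1/3138 + 382/523)) = 1/(-604897 + 2293/3138) = 1/(-1898164493/3138) = -3138/1898164493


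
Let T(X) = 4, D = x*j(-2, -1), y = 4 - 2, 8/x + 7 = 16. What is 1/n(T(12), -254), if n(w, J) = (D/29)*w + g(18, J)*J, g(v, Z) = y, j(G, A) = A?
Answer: -261/132620 ≈ -0.0019680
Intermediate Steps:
x = 8/9 (x = 8/(-7 + 16) = 8/9 ≈ 0.88889)
y = 2
g(v, Z) = 2
D = -8/9 (D = (8/9)*(-1) = -8/9 ≈ -0.88889)
n(w, J) = 2*J - 8*w/261 (n(w, J) = (-8/9/29)*w + 2*J = (-8/9*1/29)*w + 2*J = -8*w/261 + 2*J = 2*J - 8*w/261)
1/n(T(12), -254) = 1/(2*(-254) - 8/261*4) = 1/(-508 - 32/261) = 1/(-132620/261) = -261/132620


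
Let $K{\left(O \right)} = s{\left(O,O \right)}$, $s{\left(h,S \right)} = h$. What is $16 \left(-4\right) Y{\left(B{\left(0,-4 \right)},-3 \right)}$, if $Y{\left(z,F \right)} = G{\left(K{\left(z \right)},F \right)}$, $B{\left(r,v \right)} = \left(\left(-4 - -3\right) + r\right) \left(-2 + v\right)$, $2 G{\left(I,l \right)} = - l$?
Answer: $-96$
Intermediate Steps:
$K{\left(O \right)} = O$
$G{\left(I,l \right)} = - \frac{l}{2}$ ($G{\left(I,l \right)} = \frac{\left(-1\right) l}{2} = - \frac{l}{2}$)
$B{\left(r,v \right)} = \left(-1 + r\right) \left(-2 + v\right)$ ($B{\left(r,v \right)} = \left(\left(-4 + 3\right) + r\right) \left(-2 + v\right) = \left(-1 + r\right) \left(-2 + v\right)$)
$Y{\left(z,F \right)} = - \frac{F}{2}$
$16 \left(-4\right) Y{\left(B{\left(0,-4 \right)},-3 \right)} = 16 \left(-4\right) \left(\left(- \frac{1}{2}\right) \left(-3\right)\right) = \left(-64\right) \frac{3}{2} = -96$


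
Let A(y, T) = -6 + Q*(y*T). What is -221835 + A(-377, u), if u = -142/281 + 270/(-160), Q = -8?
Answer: -128391485/562 ≈ -2.2845e+5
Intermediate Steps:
u = -9859/4496 (u = -142*1/281 + 270*(-1/160) = -142/281 - 27/16 = -9859/4496 ≈ -2.1928)
A(y, T) = -6 - 8*T*y (A(y, T) = -6 - 8*y*T = -6 - 8*T*y)
-221835 + A(-377, u) = -221835 + (-6 - 8*(-9859/4496)*(-377)) = -221835 + (-6 - 3716843/562) = -221835 - 3720215/562 = -128391485/562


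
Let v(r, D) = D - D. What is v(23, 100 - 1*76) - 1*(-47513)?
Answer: 47513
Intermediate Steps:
v(r, D) = 0
v(23, 100 - 1*76) - 1*(-47513) = 0 - 1*(-47513) = 0 + 47513 = 47513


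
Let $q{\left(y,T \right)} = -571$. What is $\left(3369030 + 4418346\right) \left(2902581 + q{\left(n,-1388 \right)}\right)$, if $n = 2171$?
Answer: $22599043025760$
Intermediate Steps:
$\left(3369030 + 4418346\right) \left(2902581 + q{\left(n,-1388 \right)}\right) = \left(3369030 + 4418346\right) \left(2902581 - 571\right) = 7787376 \cdot 2902010 = 22599043025760$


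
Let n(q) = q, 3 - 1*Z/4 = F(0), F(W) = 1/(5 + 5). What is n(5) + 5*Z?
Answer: 63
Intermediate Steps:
F(W) = ⅒ (F(W) = 1/10 = ⅒)
Z = 58/5 (Z = 12 - 4*⅒ = 12 - ⅖ = 58/5 ≈ 11.600)
n(5) + 5*Z = 5 + 5*(58/5) = 5 + 58 = 63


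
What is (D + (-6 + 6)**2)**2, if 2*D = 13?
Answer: 169/4 ≈ 42.250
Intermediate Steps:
D = 13/2 (D = (1/2)*13 = 13/2 ≈ 6.5000)
(D + (-6 + 6)**2)**2 = (13/2 + (-6 + 6)**2)**2 = (13/2 + 0**2)**2 = (13/2 + 0)**2 = (13/2)**2 = 169/4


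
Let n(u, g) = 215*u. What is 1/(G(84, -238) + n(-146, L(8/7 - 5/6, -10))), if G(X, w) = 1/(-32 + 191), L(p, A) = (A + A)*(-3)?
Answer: -159/4991009 ≈ -3.1857e-5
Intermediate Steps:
L(p, A) = -6*A (L(p, A) = (2*A)*(-3) = -6*A)
G(X, w) = 1/159
1/(G(84, -238) + n(-146, L(8/7 - 5/6, -10))) = 1/(1/159 + 215*(-146)) = 1/(1/159 - 31390) = 1/(-4991009/159) = -159/4991009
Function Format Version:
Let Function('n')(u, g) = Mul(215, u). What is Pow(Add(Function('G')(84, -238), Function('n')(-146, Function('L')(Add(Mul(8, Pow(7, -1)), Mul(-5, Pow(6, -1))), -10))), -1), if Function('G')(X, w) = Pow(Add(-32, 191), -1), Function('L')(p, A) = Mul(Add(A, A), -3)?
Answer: Rational(-159, 4991009) ≈ -3.1857e-5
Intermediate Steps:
Function('L')(p, A) = Mul(-6, A) (Function('L')(p, A) = Mul(Mul(2, A), -3) = Mul(-6, A))
Function('G')(X, w) = Rational(1, 159) (Function('G')(X, w) = Pow(159, -1) = Rational(1, 159))
Pow(Add(Function('G')(84, -238), Function('n')(-146, Function('L')(Add(Mul(8, Pow(7, -1)), Mul(-5, Pow(6, -1))), -10))), -1) = Pow(Add(Rational(1, 159), Mul(215, -146)), -1) = Pow(Add(Rational(1, 159), -31390), -1) = Pow(Rational(-4991009, 159), -1) = Rational(-159, 4991009)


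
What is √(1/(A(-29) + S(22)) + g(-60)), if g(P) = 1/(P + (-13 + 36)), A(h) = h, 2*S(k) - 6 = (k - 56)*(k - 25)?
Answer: 2*√111/185 ≈ 0.11390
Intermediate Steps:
S(k) = 3 + (-56 + k)*(-25 + k)/2 (S(k) = 3 + ((k - 56)*(k - 25))/2 = 3 + ((-56 + k)*(-25 + k))/2 = 3 + (-56 + k)*(-25 + k)/2)
g(P) = 1/(23 + P) (g(P) = 1/(P + 23) = 1/(23 + P))
√(1/(A(-29) + S(22)) + g(-60)) = √(1/(-29 + (703 + (½)*22² - 81/2*22)) + 1/(23 - 60)) = √(1/(-29 + (703 + (½)*484 - 891)) + 1/(-37)) = √(1/(-29 + (703 + 242 - 891)) - 1/37) = √(1/(-29 + 54) - 1/37) = √(1/25 - 1/37) = √(12/925) = 2*√111/185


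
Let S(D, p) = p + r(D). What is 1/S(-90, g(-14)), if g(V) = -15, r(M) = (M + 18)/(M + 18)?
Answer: -1/14 ≈ -0.071429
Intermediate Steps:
r(M) = 1 (r(M) = (18 + M)/(18 + M) = 1)
S(D, p) = 1 + p (S(D, p) = p + 1 = 1 + p)
1/S(-90, g(-14)) = 1/(1 - 15) = 1/(-14) = -1/14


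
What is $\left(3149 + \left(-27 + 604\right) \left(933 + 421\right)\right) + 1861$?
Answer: $786268$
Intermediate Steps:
$\left(3149 + \left(-27 + 604\right) \left(933 + 421\right)\right) + 1861 = \left(3149 + 577 \cdot 1354\right) + 1861 = \left(3149 + 781258\right) + 1861 = 784407 + 1861 = 786268$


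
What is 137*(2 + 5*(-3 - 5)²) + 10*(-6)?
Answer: 44054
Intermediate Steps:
137*(2 + 5*(-3 - 5)²) + 10*(-6) = 137*(2 + 5*(-8)²) - 60 = 137*(2 + 5*64) - 60 = 137*(2 + 320) - 60 = 137*322 - 60 = 44114 - 60 = 44054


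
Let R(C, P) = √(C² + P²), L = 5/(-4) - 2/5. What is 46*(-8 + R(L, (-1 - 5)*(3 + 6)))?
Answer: -368 + 69*√129721/10 ≈ 2117.2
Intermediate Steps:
L = -33/20 (L = 5*(-¼) - 2*⅕ = -5/4 - ⅖ = -33/20 ≈ -1.6500)
46*(-8 + R(L, (-1 - 5)*(3 + 6))) = 46*(-8 + √((-33/20)² + ((-1 - 5)*(3 + 6))²)) = 46*(-8 + √(1089/400 + (-6*9)²)) = 46*(-8 + √(1089/400 + (-54)²)) = 46*(-8 + √(1089/400 + 2916)) = 46*(-8 + √(1167489/400)) = 46*(-8 + 3*√129721/20) = -368 + 69*√129721/10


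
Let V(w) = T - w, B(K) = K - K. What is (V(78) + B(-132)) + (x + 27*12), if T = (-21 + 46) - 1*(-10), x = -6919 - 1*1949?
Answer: -8587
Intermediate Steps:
x = -8868 (x = -6919 - 1949 = -8868)
T = 35 (T = 25 + 10 = 35)
B(K) = 0
V(w) = 35 - w
(V(78) + B(-132)) + (x + 27*12) = ((35 - 1*78) + 0) + (-8868 + 27*12) = ((35 - 78) + 0) + (-8868 + 324) = (-43 + 0) - 8544 = -43 - 8544 = -8587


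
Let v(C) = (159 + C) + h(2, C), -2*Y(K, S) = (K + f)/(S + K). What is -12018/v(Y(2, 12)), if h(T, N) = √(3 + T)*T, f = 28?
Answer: -372005172/4884601 + 4711056*√5/4884601 ≈ -74.002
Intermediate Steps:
Y(K, S) = -(28 + K)/(2*(K + S)) (Y(K, S) = -(K + 28)/(2*(S + K)) = -(28 + K)/(2*(K + S)))
h(T, N) = T*√(3 + T)
v(C) = 159 + C + 2*√5 (v(C) = (159 + C) + 2*√(3 + 2) = (159 + C) + 2*√5 = 159 + C + 2*√5)
-12018/v(Y(2, 12)) = -12018/(159 + (-14 - ½*2)/(2 + 12) + 2*√5) = -12018/(159 + (-14 - 1)/14 + 2*√5) = -12018/(159 + (1/14)*(-15) + 2*√5) = -12018/(159 - 15/14 + 2*√5) = -12018/(2211/14 + 2*√5)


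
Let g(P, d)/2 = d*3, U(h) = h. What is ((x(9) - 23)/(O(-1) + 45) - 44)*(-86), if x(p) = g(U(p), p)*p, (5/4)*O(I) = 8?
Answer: 773398/257 ≈ 3009.3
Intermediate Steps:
g(P, d) = 6*d (g(P, d) = 2*(d*3) = 2*(3*d) = 6*d)
O(I) = 32/5 (O(I) = (⅘)*8 = 32/5)
x(p) = 6*p² (x(p) = (6*p)*p = 6*p²)
((x(9) - 23)/(O(-1) + 45) - 44)*(-86) = ((6*9² - 23)/(32/5 + 45) - 44)*(-86) = ((6*81 - 23)/(257/5) - 44)*(-86) = ((486 - 23)*(5/257) - 44)*(-86) = (463*(5/257) - 44)*(-86) = (2315/257 - 44)*(-86) = -8993/257*(-86) = 773398/257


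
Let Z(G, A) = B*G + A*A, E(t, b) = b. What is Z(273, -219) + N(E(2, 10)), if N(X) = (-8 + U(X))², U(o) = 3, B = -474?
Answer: -81416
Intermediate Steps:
Z(G, A) = A² - 474*G (Z(G, A) = -474*G + A*A = -474*G + A² = A² - 474*G)
N(X) = 25 (N(X) = (-8 + 3)² = (-5)² = 25)
Z(273, -219) + N(E(2, 10)) = ((-219)² - 474*273) + 25 = (47961 - 129402) + 25 = -81441 + 25 = -81416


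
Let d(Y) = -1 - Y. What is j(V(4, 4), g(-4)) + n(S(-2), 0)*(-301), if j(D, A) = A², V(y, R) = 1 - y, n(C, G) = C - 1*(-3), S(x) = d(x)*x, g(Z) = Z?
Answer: -285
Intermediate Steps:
S(x) = x*(-1 - x) (S(x) = (-1 - x)*x = x*(-1 - x))
n(C, G) = 3 + C (n(C, G) = C + 3 = 3 + C)
j(V(4, 4), g(-4)) + n(S(-2), 0)*(-301) = (-4)² + (3 - 1*(-2)*(1 - 2))*(-301) = 16 + (3 - 1*(-2)*(-1))*(-301) = 16 + (3 - 2)*(-301) = 16 + 1*(-301) = 16 - 301 = -285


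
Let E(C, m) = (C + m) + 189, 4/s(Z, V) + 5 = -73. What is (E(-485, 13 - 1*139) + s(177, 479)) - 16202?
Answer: -648338/39 ≈ -16624.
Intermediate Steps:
s(Z, V) = -2/39 (s(Z, V) = 4/(-5 - 73) = 4/(-78) = 4*(-1/78) = -2/39)
E(C, m) = 189 + C + m
(E(-485, 13 - 1*139) + s(177, 479)) - 16202 = ((189 - 485 + (13 - 1*139)) - 2/39) - 16202 = ((189 - 485 + (13 - 139)) - 2/39) - 16202 = ((189 - 485 - 126) - 2/39) - 16202 = (-422 - 2/39) - 16202 = -16460/39 - 16202 = -648338/39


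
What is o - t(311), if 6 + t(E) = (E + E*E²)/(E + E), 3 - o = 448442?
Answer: -496794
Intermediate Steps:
o = -448439 (o = 3 - 1*448442 = 3 - 448442 = -448439)
t(E) = -6 + (E + E³)/(2*E) (t(E) = -6 + (E + E*E²)/(E + E) = -6 + (E + E³)/((2*E)) = -6 + (E + E³)*(1/(2*E)) = -6 + (E + E³)/(2*E))
o - t(311) = -448439 - (-11/2 + (½)*311²) = -448439 - (-11/2 + (½)*96721) = -448439 - (-11/2 + 96721/2) = -448439 - 1*48355 = -448439 - 48355 = -496794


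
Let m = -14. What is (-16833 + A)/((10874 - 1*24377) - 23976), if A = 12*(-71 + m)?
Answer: 5951/12493 ≈ 0.47635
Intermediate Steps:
A = -1020 (A = 12*(-71 - 14) = 12*(-85) = -1020)
(-16833 + A)/((10874 - 1*24377) - 23976) = (-16833 - 1020)/((10874 - 1*24377) - 23976) = -17853/((10874 - 24377) - 23976) = -17853/(-13503 - 23976) = -17853/(-37479) = -17853*(-1/37479) = 5951/12493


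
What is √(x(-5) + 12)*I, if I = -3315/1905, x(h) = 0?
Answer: -442*√3/127 ≈ -6.0281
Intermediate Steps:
I = -221/127 (I = -3315*1/1905 = -221/127 ≈ -1.7402)
√(x(-5) + 12)*I = √(0 + 12)*(-221/127) = √12*(-221/127) = (2*√3)*(-221/127) = -442*√3/127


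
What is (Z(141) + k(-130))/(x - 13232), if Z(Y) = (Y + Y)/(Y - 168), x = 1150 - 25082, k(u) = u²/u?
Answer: 316/83619 ≈ 0.0037790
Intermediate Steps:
k(u) = u
x = -23932
Z(Y) = 2*Y/(-168 + Y) (Z(Y) = (2*Y)/(-168 + Y) = 2*Y/(-168 + Y))
(Z(141) + k(-130))/(x - 13232) = (2*141/(-168 + 141) - 130)/(-23932 - 13232) = (2*141/(-27) - 130)/(-37164) = (2*141*(-1/27) - 130)*(-1/37164) = (-94/9 - 130)*(-1/37164) = -1264/9*(-1/37164) = 316/83619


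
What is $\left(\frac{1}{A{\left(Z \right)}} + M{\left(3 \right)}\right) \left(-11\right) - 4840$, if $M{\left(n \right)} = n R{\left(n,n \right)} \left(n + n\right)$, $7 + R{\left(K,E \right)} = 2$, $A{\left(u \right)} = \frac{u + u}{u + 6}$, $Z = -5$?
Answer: $- \frac{38489}{10} \approx -3848.9$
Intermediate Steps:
$A{\left(u \right)} = \frac{2 u}{6 + u}$
$R{\left(K,E \right)} = -5$ ($R{\left(K,E \right)} = -7 + 2 = -5$)
$M{\left(n \right)} = - 10 n^{2}$ ($M{\left(n \right)} = n \left(-5\right) \left(n + n\right) = - 5 n 2 n = - 10 n^{2}$)
$\left(\frac{1}{A{\left(Z \right)}} + M{\left(3 \right)}\right) \left(-11\right) - 4840 = \left(\frac{1}{2 \left(-5\right) \frac{1}{6 - 5}} - 10 \cdot 3^{2}\right) \left(-11\right) - 4840 = \left(\frac{1}{2 \left(-5\right) 1^{-1}} - 90\right) \left(-11\right) - 4840 = \left(\frac{1}{2 \left(-5\right) 1} - 90\right) \left(-11\right) - 4840 = \left(\frac{1}{-10} - 90\right) \left(-11\right) - 4840 = \left(- \frac{1}{10} - 90\right) \left(-11\right) - 4840 = \left(- \frac{901}{10}\right) \left(-11\right) - 4840 = \frac{9911}{10} - 4840 = - \frac{38489}{10}$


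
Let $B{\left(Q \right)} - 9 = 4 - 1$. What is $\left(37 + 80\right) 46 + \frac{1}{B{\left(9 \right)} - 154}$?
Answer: $\frac{764243}{142} \approx 5382.0$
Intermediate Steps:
$B{\left(Q \right)} = 12$ ($B{\left(Q \right)} = 9 + \left(4 - 1\right) = 9 + 3 = 12$)
$\left(37 + 80\right) 46 + \frac{1}{B{\left(9 \right)} - 154} = \left(37 + 80\right) 46 + \frac{1}{12 - 154} = 117 \cdot 46 + \frac{1}{-142} = 5382 - \frac{1}{142} = \frac{764243}{142}$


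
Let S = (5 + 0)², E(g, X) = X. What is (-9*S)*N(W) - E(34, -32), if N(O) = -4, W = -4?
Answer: 932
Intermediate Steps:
S = 25 (S = 5² = 25)
(-9*S)*N(W) - E(34, -32) = -9*25*(-4) - 1*(-32) = -225*(-4) + 32 = 900 + 32 = 932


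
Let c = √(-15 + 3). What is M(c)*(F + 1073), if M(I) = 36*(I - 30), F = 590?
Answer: -1796040 + 119736*I*√3 ≈ -1.796e+6 + 2.0739e+5*I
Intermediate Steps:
c = 2*I*√3 (c = √(-12) = 2*I*√3 ≈ 3.4641*I)
M(I) = -1080 + 36*I (M(I) = 36*(-30 + I) = -1080 + 36*I)
M(c)*(F + 1073) = (-1080 + 36*(2*I*√3))*(590 + 1073) = (-1080 + 72*I*√3)*1663 = -1796040 + 119736*I*√3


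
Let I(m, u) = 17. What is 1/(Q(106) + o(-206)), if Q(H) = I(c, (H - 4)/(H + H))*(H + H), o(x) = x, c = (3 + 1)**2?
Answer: 1/3398 ≈ 0.00029429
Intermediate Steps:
c = 16 (c = 4**2 = 16)
Q(H) = 34*H (Q(H) = 17*(H + H) = 17*(2*H) = 34*H)
1/(Q(106) + o(-206)) = 1/(34*106 - 206) = 1/(3604 - 206) = 1/3398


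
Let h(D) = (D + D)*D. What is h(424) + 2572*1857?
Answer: 5135756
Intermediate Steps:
h(D) = 2*D**2 (h(D) = (2*D)*D = 2*D**2)
h(424) + 2572*1857 = 2*424**2 + 2572*1857 = 2*179776 + 4776204 = 359552 + 4776204 = 5135756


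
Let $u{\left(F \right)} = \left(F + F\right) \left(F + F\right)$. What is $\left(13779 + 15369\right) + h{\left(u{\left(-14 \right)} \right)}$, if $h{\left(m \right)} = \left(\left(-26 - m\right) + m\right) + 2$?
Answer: $29124$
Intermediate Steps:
$u{\left(F \right)} = 4 F^{2}$ ($u{\left(F \right)} = 2 F 2 F = 4 F^{2}$)
$h{\left(m \right)} = -24$ ($h{\left(m \right)} = -26 + 2 = -24$)
$\left(13779 + 15369\right) + h{\left(u{\left(-14 \right)} \right)} = \left(13779 + 15369\right) - 24 = 29148 - 24 = 29124$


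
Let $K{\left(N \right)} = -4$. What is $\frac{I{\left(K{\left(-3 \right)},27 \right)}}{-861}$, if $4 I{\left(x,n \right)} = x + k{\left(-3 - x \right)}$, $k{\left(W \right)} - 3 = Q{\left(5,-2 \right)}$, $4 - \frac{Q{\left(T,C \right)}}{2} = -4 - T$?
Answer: $- \frac{25}{3444} \approx -0.007259$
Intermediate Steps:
$Q{\left(T,C \right)} = 16 + 2 T$ ($Q{\left(T,C \right)} = 8 - 2 \left(-4 - T\right) = 8 + \left(8 + 2 T\right) = 16 + 2 T$)
$k{\left(W \right)} = 29$ ($k{\left(W \right)} = 3 + \left(16 + 2 \cdot 5\right) = 3 + \left(16 + 10\right) = 3 + 26 = 29$)
$I{\left(x,n \right)} = \frac{29}{4} + \frac{x}{4}$ ($I{\left(x,n \right)} = \frac{x + 29}{4} = \frac{29 + x}{4} = \frac{29}{4} + \frac{x}{4}$)
$\frac{I{\left(K{\left(-3 \right)},27 \right)}}{-861} = \frac{\frac{29}{4} + \frac{1}{4} \left(-4\right)}{-861} = \left(\frac{29}{4} - 1\right) \left(- \frac{1}{861}\right) = \frac{25}{4} \left(- \frac{1}{861}\right) = - \frac{25}{3444}$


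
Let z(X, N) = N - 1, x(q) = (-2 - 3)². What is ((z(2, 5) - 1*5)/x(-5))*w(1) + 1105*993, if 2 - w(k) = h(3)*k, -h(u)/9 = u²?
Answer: 27431542/25 ≈ 1.0973e+6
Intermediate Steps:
h(u) = -9*u²
w(k) = 2 + 81*k (w(k) = 2 - (-9*3²)*k = 2 - (-9*9)*k = 2 - (-81)*k = 2 + 81*k)
x(q) = 25 (x(q) = (-5)² = 25)
z(X, N) = -1 + N
((z(2, 5) - 1*5)/x(-5))*w(1) + 1105*993 = (((-1 + 5) - 1*5)/25)*(2 + 81*1) + 1105*993 = ((4 - 5)*(1/25))*(2 + 81) + 1097265 = -1*1/25*83 + 1097265 = -1/25*83 + 1097265 = -83/25 + 1097265 = 27431542/25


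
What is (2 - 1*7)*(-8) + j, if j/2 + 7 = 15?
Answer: 56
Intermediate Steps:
j = 16 (j = -14 + 2*15 = -14 + 30 = 16)
(2 - 1*7)*(-8) + j = (2 - 1*7)*(-8) + 16 = (2 - 7)*(-8) + 16 = -5*(-8) + 16 = 40 + 16 = 56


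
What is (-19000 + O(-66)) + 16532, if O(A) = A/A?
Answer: -2467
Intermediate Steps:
O(A) = 1
(-19000 + O(-66)) + 16532 = (-19000 + 1) + 16532 = -18999 + 16532 = -2467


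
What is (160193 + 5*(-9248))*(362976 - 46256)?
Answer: 36091194160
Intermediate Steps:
(160193 + 5*(-9248))*(362976 - 46256) = (160193 - 46240)*316720 = 113953*316720 = 36091194160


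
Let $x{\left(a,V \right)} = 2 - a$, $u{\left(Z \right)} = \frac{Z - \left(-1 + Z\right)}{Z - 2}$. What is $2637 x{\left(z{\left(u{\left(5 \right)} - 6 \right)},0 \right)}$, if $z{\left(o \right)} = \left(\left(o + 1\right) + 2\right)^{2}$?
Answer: $-13478$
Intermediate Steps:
$u{\left(Z \right)} = \frac{1}{-2 + Z}$ ($u{\left(Z \right)} = 1 \frac{1}{-2 + Z} = \frac{1}{-2 + Z}$)
$z{\left(o \right)} = \left(3 + o\right)^{2}$ ($z{\left(o \right)} = \left(\left(1 + o\right) + 2\right)^{2} = \left(3 + o\right)^{2}$)
$2637 x{\left(z{\left(u{\left(5 \right)} - 6 \right)},0 \right)} = 2637 \left(2 - \left(3 + \left(\frac{1}{-2 + 5} - 6\right)\right)^{2}\right) = 2637 \left(2 - \left(3 - \left(6 - \frac{1}{3}\right)\right)^{2}\right) = 2637 \left(2 - \left(3 + \left(\frac{1}{3} - 6\right)\right)^{2}\right) = 2637 \left(2 - \left(3 - \frac{17}{3}\right)^{2}\right) = 2637 \left(2 - \left(- \frac{8}{3}\right)^{2}\right) = 2637 \left(2 - \frac{64}{9}\right) = 2637 \left(- \frac{46}{9}\right) = -13478$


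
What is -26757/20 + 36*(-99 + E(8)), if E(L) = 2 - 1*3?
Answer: -98757/20 ≈ -4937.9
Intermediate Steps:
E(L) = -1 (E(L) = 2 - 3 = -1)
-26757/20 + 36*(-99 + E(8)) = -26757/20 + 36*(-99 - 1) = -26757*1/20 + 36*(-100) = -26757/20 - 3600 = -98757/20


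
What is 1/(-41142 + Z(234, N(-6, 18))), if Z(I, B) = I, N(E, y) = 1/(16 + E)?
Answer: -1/40908 ≈ -2.4445e-5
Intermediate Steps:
1/(-41142 + Z(234, N(-6, 18))) = 1/(-41142 + 234) = 1/(-40908) = -1/40908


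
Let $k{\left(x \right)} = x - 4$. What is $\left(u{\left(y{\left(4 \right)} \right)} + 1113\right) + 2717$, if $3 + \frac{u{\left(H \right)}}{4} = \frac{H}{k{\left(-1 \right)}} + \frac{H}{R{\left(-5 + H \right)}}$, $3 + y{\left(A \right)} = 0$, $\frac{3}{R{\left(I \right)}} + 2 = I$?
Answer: $\frac{19302}{5} \approx 3860.4$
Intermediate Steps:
$R{\left(I \right)} = \frac{3}{-2 + I}$
$y{\left(A \right)} = -3$ ($y{\left(A \right)} = -3 + 0 = -3$)
$k{\left(x \right)} = -4 + x$ ($k{\left(x \right)} = x - 4 = -4 + x$)
$u{\left(H \right)} = -12 - \frac{4 H}{5} + 4 H \left(- \frac{7}{3} + \frac{H}{3}\right)$ ($u{\left(H \right)} = -12 + 4 \left(\frac{H}{-4 - 1} + \frac{H}{3 \frac{1}{-2 + \left(-5 + H\right)}}\right) = -12 + 4 \left(\frac{H}{-5} + \frac{H}{3 \frac{1}{-7 + H}}\right) = -12 + 4 \left(H \left(- \frac{1}{5}\right) + H \left(- \frac{7}{3} + \frac{H}{3}\right)\right) = -12 + 4 \left(- \frac{H}{5} + H \left(- \frac{7}{3} + \frac{H}{3}\right)\right) = -12 + \left(- \frac{4 H}{5} + 4 H \left(- \frac{7}{3} + \frac{H}{3}\right)\right) = -12 - \frac{4 H}{5} + 4 H \left(- \frac{7}{3} + \frac{H}{3}\right)$)
$\left(u{\left(y{\left(4 \right)} \right)} + 1113\right) + 2717 = \left(\left(-12 - - \frac{152}{5} + \frac{4 \left(-3\right)^{2}}{3}\right) + 1113\right) + 2717 = \left(\left(-12 + \frac{152}{5} + \frac{4}{3} \cdot 9\right) + 1113\right) + 2717 = \left(\left(-12 + \frac{152}{5} + 12\right) + 1113\right) + 2717 = \left(\frac{152}{5} + 1113\right) + 2717 = \frac{5717}{5} + 2717 = \frac{19302}{5}$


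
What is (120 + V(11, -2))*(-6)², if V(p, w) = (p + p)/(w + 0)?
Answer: 3924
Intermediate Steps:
V(p, w) = 2*p/w (V(p, w) = (2*p)/w = 2*p/w)
(120 + V(11, -2))*(-6)² = (120 + 2*11/(-2))*(-6)² = (120 + 2*11*(-½))*36 = (120 - 11)*36 = 109*36 = 3924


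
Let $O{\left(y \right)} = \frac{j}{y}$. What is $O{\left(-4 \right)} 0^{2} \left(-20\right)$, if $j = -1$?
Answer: $0$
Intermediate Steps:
$O{\left(y \right)} = - \frac{1}{y}$
$O{\left(-4 \right)} 0^{2} \left(-20\right) = - \frac{1}{-4} \cdot 0^{2} \left(-20\right) = \left(-1\right) \left(- \frac{1}{4}\right) 0 \left(-20\right) = \frac{1}{4} \cdot 0 \left(-20\right) = 0 \left(-20\right) = 0$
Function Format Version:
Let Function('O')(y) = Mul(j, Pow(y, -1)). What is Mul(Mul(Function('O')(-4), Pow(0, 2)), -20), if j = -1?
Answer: 0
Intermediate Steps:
Function('O')(y) = Mul(-1, Pow(y, -1))
Mul(Mul(Function('O')(-4), Pow(0, 2)), -20) = Mul(Mul(Mul(-1, Pow(-4, -1)), Pow(0, 2)), -20) = Mul(Mul(Mul(-1, Rational(-1, 4)), 0), -20) = Mul(Mul(Rational(1, 4), 0), -20) = Mul(0, -20) = 0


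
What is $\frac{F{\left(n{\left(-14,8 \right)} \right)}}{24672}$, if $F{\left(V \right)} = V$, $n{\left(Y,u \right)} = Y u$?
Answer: $- \frac{7}{1542} \approx -0.0045396$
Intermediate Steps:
$\frac{F{\left(n{\left(-14,8 \right)} \right)}}{24672} = \frac{\left(-14\right) 8}{24672} = \left(-112\right) \frac{1}{24672} = - \frac{7}{1542}$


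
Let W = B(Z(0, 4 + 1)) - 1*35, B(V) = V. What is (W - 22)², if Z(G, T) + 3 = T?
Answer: 3025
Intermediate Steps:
Z(G, T) = -3 + T
W = -33 (W = (-3 + (4 + 1)) - 1*35 = (-3 + 5) - 35 = 2 - 35 = -33)
(W - 22)² = (-33 - 22)² = (-55)² = 3025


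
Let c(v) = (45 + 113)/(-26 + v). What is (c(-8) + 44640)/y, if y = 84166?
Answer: 758801/1430822 ≈ 0.53032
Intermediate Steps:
c(v) = 158/(-26 + v)
(c(-8) + 44640)/y = (158/(-26 - 8) + 44640)/84166 = (158/(-34) + 44640)*(1/84166) = (158*(-1/34) + 44640)*(1/84166) = (-79/17 + 44640)*(1/84166) = (758801/17)*(1/84166) = 758801/1430822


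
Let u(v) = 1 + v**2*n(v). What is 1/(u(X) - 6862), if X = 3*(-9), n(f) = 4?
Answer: -1/3945 ≈ -0.00025349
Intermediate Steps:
X = -27
u(v) = 1 + 4*v**2 (u(v) = 1 + v**2*4 = 1 + 4*v**2)
1/(u(X) - 6862) = 1/((1 + 4*(-27)**2) - 6862) = 1/((1 + 4*729) - 6862) = 1/((1 + 2916) - 6862) = 1/(2917 - 6862) = 1/(-3945) = -1/3945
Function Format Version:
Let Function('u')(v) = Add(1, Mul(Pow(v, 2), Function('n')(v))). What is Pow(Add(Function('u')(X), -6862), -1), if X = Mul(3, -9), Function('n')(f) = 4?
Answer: Rational(-1, 3945) ≈ -0.00025349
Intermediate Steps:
X = -27
Function('u')(v) = Add(1, Mul(4, Pow(v, 2))) (Function('u')(v) = Add(1, Mul(Pow(v, 2), 4)) = Add(1, Mul(4, Pow(v, 2))))
Pow(Add(Function('u')(X), -6862), -1) = Pow(Add(Add(1, Mul(4, Pow(-27, 2))), -6862), -1) = Pow(Add(Add(1, Mul(4, 729)), -6862), -1) = Pow(Add(Add(1, 2916), -6862), -1) = Pow(Add(2917, -6862), -1) = Pow(-3945, -1) = Rational(-1, 3945)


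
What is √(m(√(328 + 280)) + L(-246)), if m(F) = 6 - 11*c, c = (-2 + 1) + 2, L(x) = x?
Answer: I*√251 ≈ 15.843*I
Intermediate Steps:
c = 1 (c = -1 + 2 = 1)
m(F) = -5 (m(F) = 6 - 11*1 = 6 - 11 = -5)
√(m(√(328 + 280)) + L(-246)) = √(-5 - 246) = √(-251) = I*√251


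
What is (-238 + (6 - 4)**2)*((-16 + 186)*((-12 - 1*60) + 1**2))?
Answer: 2824380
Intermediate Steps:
(-238 + (6 - 4)**2)*((-16 + 186)*((-12 - 1*60) + 1**2)) = (-238 + 2**2)*(170*((-12 - 60) + 1)) = (-238 + 4)*(170*(-72 + 1)) = -39780*(-71) = -234*(-12070) = 2824380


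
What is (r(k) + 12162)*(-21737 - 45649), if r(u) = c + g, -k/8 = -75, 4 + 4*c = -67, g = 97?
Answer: -1649777745/2 ≈ -8.2489e+8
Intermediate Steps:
c = -71/4 (c = -1 + (¼)*(-67) = -1 - 67/4 = -71/4 ≈ -17.750)
k = 600 (k = -8*(-75) = 600)
r(u) = 317/4 (r(u) = -71/4 + 97 = 317/4)
(r(k) + 12162)*(-21737 - 45649) = (317/4 + 12162)*(-21737 - 45649) = (48965/4)*(-67386) = -1649777745/2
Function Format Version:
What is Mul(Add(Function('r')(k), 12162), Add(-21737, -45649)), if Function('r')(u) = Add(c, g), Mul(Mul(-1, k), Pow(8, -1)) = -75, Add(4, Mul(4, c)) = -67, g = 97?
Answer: Rational(-1649777745, 2) ≈ -8.2489e+8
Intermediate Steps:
c = Rational(-71, 4) (c = Add(-1, Mul(Rational(1, 4), -67)) = Add(-1, Rational(-67, 4)) = Rational(-71, 4) ≈ -17.750)
k = 600 (k = Mul(-8, -75) = 600)
Function('r')(u) = Rational(317, 4) (Function('r')(u) = Add(Rational(-71, 4), 97) = Rational(317, 4))
Mul(Add(Function('r')(k), 12162), Add(-21737, -45649)) = Mul(Add(Rational(317, 4), 12162), Add(-21737, -45649)) = Mul(Rational(48965, 4), -67386) = Rational(-1649777745, 2)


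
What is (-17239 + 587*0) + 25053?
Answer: 7814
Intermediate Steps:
(-17239 + 587*0) + 25053 = (-17239 + 0) + 25053 = -17239 + 25053 = 7814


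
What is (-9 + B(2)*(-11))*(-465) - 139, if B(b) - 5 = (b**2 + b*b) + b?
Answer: 80771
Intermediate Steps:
B(b) = 5 + b + 2*b**2 (B(b) = 5 + ((b**2 + b*b) + b) = 5 + ((b**2 + b**2) + b) = 5 + (2*b**2 + b) = 5 + (b + 2*b**2) = 5 + b + 2*b**2)
(-9 + B(2)*(-11))*(-465) - 139 = (-9 + (5 + 2 + 2*2**2)*(-11))*(-465) - 139 = (-9 + (5 + 2 + 2*4)*(-11))*(-465) - 139 = (-9 + (5 + 2 + 8)*(-11))*(-465) - 139 = (-9 + 15*(-11))*(-465) - 139 = (-9 - 165)*(-465) - 139 = -174*(-465) - 139 = 80910 - 139 = 80771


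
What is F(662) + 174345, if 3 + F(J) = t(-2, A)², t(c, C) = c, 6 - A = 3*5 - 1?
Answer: 174346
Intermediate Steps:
A = -8 (A = 6 - (3*5 - 1) = 6 - (15 - 1) = 6 - 1*14 = 6 - 14 = -8)
F(J) = 1 (F(J) = -3 + (-2)² = -3 + 4 = 1)
F(662) + 174345 = 1 + 174345 = 174346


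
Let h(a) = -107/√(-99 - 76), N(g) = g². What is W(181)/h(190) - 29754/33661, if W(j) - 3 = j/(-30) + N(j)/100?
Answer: -29754/33661 - 97373*I*√7/6420 ≈ -0.88393 - 40.128*I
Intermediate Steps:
W(j) = 3 - j/30 + j²/100 (W(j) = 3 + (j/(-30) + j²/100) = 3 + (j*(-1/30) + j²*(1/100)) = 3 + (-j/30 + j²/100) = 3 - j/30 + j²/100)
h(a) = 107*I*√7/35 (h(a) = -107*(-I*√7/35) = -(-107)*I*√7/35 = 107*I*√7/35)
W(181)/h(190) - 29754/33661 = (3 - 1/30*181 + (1/100)*181²)/((107*I*√7/35)) - 29754/33661 = (3 - 181/30 + (1/100)*32761)*(-5*I*√7/107) - 29754*1/33661 = (3 - 181/30 + 32761/100)*(-5*I*√7/107) - 29754/33661 = 97373*(-5*I*√7/107)/300 - 29754/33661 = -97373*I*√7/6420 - 29754/33661 = -29754/33661 - 97373*I*√7/6420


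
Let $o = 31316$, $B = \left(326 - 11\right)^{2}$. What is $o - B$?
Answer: $-67909$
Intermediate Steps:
$B = 99225$ ($B = \left(326 + \left(-172 + 161\right)\right)^{2} = \left(326 - 11\right)^{2} = 315^{2} = 99225$)
$o - B = 31316 - 99225 = -67909$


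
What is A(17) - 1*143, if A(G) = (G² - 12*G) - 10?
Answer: -68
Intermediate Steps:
A(G) = -10 + G² - 12*G
A(17) - 1*143 = (-10 + 17² - 12*17) - 1*143 = (-10 + 289 - 204) - 143 = 75 - 143 = -68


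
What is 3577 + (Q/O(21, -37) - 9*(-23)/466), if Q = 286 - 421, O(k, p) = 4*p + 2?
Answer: 60864476/17009 ≈ 3578.4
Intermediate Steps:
O(k, p) = 2 + 4*p
Q = -135
3577 + (Q/O(21, -37) - 9*(-23)/466) = 3577 + (-135/(2 + 4*(-37)) - 9*(-23)/466) = 3577 + (-135/(2 - 148) + 207*(1/466)) = 3577 + (-135/(-146) + 207/466) = 3577 + (-135*(-1/146) + 207/466) = 3577 + (135/146 + 207/466) = 3577 + 23283/17009 = 60864476/17009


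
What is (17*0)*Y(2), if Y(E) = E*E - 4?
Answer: 0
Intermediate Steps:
Y(E) = -4 + E² (Y(E) = E² - 4 = -4 + E²)
(17*0)*Y(2) = (17*0)*(-4 + 2²) = 0*(-4 + 4) = 0*0 = 0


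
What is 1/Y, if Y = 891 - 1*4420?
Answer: -1/3529 ≈ -0.00028337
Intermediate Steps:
Y = -3529 (Y = 891 - 4420 = -3529)
1/Y = 1/(-3529) = -1/3529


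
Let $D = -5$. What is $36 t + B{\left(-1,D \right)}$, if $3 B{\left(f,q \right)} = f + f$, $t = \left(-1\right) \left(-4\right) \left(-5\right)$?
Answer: $- \frac{2162}{3} \approx -720.67$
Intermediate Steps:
$t = -20$ ($t = 4 \left(-5\right) = -20$)
$B{\left(f,q \right)} = \frac{2 f}{3}$ ($B{\left(f,q \right)} = \frac{f + f}{3} = \frac{2 f}{3}$)
$36 t + B{\left(-1,D \right)} = 36 \left(-20\right) + \frac{2}{3} \left(-1\right) = -720 - \frac{2}{3} = - \frac{2162}{3}$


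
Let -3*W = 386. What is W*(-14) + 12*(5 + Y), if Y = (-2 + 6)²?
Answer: 6160/3 ≈ 2053.3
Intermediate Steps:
Y = 16 (Y = 4² = 16)
W = -386/3 (W = -⅓*386 = -386/3 ≈ -128.67)
W*(-14) + 12*(5 + Y) = -386/3*(-14) + 12*(5 + 16) = 5404/3 + 12*21 = 5404/3 + 252 = 6160/3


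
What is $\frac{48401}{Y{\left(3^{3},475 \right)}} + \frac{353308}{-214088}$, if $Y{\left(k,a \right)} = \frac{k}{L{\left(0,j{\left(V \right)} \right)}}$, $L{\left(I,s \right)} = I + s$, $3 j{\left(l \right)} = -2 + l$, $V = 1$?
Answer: $- \frac{2597672809}{4335282} \approx -599.19$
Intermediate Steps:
$j{\left(l \right)} = - \frac{2}{3} + \frac{l}{3}$ ($j{\left(l \right)} = \frac{-2 + l}{3} = - \frac{2}{3} + \frac{l}{3}$)
$Y{\left(k,a \right)} = - 3 k$ ($Y{\left(k,a \right)} = \frac{k}{0 + \left(- \frac{2}{3} + \frac{1}{3} \cdot 1\right)} = \frac{k}{0 + \left(- \frac{2}{3} + \frac{1}{3}\right)} = \frac{k}{0 - \frac{1}{3}} = \frac{k}{- \frac{1}{3}} = k \left(-3\right) = - 3 k$)
$\frac{48401}{Y{\left(3^{3},475 \right)}} + \frac{353308}{-214088} = \frac{48401}{\left(-3\right) 3^{3}} + \frac{353308}{-214088} = \frac{48401}{\left(-3\right) 27} + 353308 \left(- \frac{1}{214088}\right) = \frac{48401}{-81} - \frac{88327}{53522} = 48401 \left(- \frac{1}{81}\right) - \frac{88327}{53522} = - \frac{48401}{81} - \frac{88327}{53522} = - \frac{2597672809}{4335282}$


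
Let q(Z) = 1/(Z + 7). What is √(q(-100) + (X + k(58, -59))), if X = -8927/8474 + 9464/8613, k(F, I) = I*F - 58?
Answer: I*√1979436702769228116282/754194474 ≈ 58.991*I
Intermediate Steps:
q(Z) = 1/(7 + Z)
k(F, I) = -58 + F*I (k(F, I) = F*I - 58 = -58 + F*I)
X = 3309685/72986562 (X = -8927*1/8474 + 9464*(1/8613) = -8927/8474 + 9464/8613 = 3309685/72986562 ≈ 0.045346)
√(q(-100) + (X + k(58, -59))) = √(1/(7 - 100) + (3309685/72986562 + (-58 + 58*(-59)))) = √(1/(-93) + (3309685/72986562 + (-58 - 3422))) = √(-1/93 + (3309685/72986562 - 3480)) = √(-1/93 - 253989926075/72986562) = √(-7873712037179/2262583422) = I*√1979436702769228116282/754194474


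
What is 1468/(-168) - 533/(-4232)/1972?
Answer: -1531388791/175255584 ≈ -8.7380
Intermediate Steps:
1468/(-168) - 533/(-4232)/1972 = 1468*(-1/168) - 533*(-1/4232)*(1/1972) = -367/42 + (533/4232)*(1/1972) = -367/42 + 533/8345504 = -1531388791/175255584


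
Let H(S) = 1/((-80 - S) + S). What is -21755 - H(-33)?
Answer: -1740399/80 ≈ -21755.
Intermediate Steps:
H(S) = -1/80 (H(S) = 1/(-80) = -1/80)
-21755 - H(-33) = -21755 - 1*(-1/80) = -21755 + 1/80 = -1740399/80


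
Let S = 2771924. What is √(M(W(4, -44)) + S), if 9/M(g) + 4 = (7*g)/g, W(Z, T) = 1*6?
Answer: √2771927 ≈ 1664.9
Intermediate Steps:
W(Z, T) = 6
M(g) = 3 (M(g) = 9/(-4 + (7*g)/g) = 9/(-4 + 7) = 9/3 = 9*(⅓) = 3)
√(M(W(4, -44)) + S) = √(3 + 2771924) = √2771927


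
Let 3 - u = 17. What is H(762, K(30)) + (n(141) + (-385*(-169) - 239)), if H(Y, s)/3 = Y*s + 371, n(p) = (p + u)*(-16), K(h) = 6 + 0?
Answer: 77623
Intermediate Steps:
u = -14 (u = 3 - 1*17 = 3 - 17 = -14)
K(h) = 6
n(p) = 224 - 16*p (n(p) = (p - 14)*(-16) = (-14 + p)*(-16) = 224 - 16*p)
H(Y, s) = 1113 + 3*Y*s (H(Y, s) = 3*(Y*s + 371) = 3*(371 + Y*s) = 1113 + 3*Y*s)
H(762, K(30)) + (n(141) + (-385*(-169) - 239)) = (1113 + 3*762*6) + ((224 - 16*141) + (-385*(-169) - 239)) = (1113 + 13716) + ((224 - 2256) + (65065 - 239)) = 14829 + (-2032 + 64826) = 14829 + 62794 = 77623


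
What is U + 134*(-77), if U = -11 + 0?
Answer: -10329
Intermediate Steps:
U = -11
U + 134*(-77) = -11 + 134*(-77) = -11 - 10318 = -10329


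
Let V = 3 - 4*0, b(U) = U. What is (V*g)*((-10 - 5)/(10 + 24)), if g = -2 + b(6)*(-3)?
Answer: 450/17 ≈ 26.471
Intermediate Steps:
V = 3 (V = 3 + 0 = 3)
g = -20 (g = -2 + 6*(-3) = -2 - 18 = -20)
(V*g)*((-10 - 5)/(10 + 24)) = (3*(-20))*((-10 - 5)/(10 + 24)) = -(-900)/34 = -60*(-15/34) = 450/17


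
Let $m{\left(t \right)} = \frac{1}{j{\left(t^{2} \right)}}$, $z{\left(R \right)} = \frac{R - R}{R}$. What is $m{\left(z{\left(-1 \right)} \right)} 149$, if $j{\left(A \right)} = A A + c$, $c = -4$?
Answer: $- \frac{149}{4} \approx -37.25$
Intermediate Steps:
$z{\left(R \right)} = 0$ ($z{\left(R \right)} = \frac{0}{R} = 0$)
$j{\left(A \right)} = -4 + A^{2}$ ($j{\left(A \right)} = A A - 4 = A^{2} - 4 = -4 + A^{2}$)
$m{\left(t \right)} = \frac{1}{-4 + t^{4}}$ ($m{\left(t \right)} = \frac{1}{-4 + \left(t^{2}\right)^{2}} = \frac{1}{-4 + t^{4}}$)
$m{\left(z{\left(-1 \right)} \right)} 149 = \frac{1}{-4 + 0^{4}} \cdot 149 = \frac{1}{-4 + 0} \cdot 149 = \frac{1}{-4} \cdot 149 = \left(- \frac{1}{4}\right) 149 = - \frac{149}{4}$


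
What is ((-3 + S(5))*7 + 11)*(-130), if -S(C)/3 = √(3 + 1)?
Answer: 6760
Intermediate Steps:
S(C) = -6 (S(C) = -3*√(3 + 1) = -3*√4 = -3*2 = -6)
((-3 + S(5))*7 + 11)*(-130) = ((-3 - 6)*7 + 11)*(-130) = (-9*7 + 11)*(-130) = (-63 + 11)*(-130) = -52*(-130) = 6760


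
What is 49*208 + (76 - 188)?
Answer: 10080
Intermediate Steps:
49*208 + (76 - 188) = 10192 - 112 = 10080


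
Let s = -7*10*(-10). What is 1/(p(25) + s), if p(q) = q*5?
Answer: 1/825 ≈ 0.0012121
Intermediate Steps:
s = 700 (s = -70*(-10) = 700)
p(q) = 5*q
1/(p(25) + s) = 1/(5*25 + 700) = 1/(125 + 700) = 1/825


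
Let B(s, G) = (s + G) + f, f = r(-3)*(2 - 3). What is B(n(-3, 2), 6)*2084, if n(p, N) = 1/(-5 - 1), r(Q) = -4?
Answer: 61478/3 ≈ 20493.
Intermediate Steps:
f = 4 (f = -4*(2 - 3) = -4*(-1) = 4)
n(p, N) = -⅙ (n(p, N) = 1/(-6) = -⅙)
B(s, G) = 4 + G + s (B(s, G) = (s + G) + 4 = (G + s) + 4 = 4 + G + s)
B(n(-3, 2), 6)*2084 = (4 + 6 - ⅙)*2084 = (59/6)*2084 = 61478/3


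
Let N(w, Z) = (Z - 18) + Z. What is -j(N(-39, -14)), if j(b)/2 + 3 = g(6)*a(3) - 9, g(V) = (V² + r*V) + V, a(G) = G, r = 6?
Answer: -444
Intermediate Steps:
N(w, Z) = -18 + 2*Z (N(w, Z) = (-18 + Z) + Z = -18 + 2*Z)
g(V) = V² + 7*V (g(V) = (V² + 6*V) + V = V² + 7*V)
j(b) = 444 (j(b) = -6 + 2*((6*(7 + 6))*3 - 9) = -6 + 2*((6*13)*3 - 9) = -6 + 2*(78*3 - 9) = -6 + 2*(234 - 9) = -6 + 2*225 = -6 + 450 = 444)
-j(N(-39, -14)) = -1*444 = -444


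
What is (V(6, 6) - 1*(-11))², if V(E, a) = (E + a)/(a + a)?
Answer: 144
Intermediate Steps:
V(E, a) = (E + a)/(2*a) (V(E, a) = (E + a)/((2*a)) = (E + a)*(1/(2*a)) = (E + a)/(2*a))
(V(6, 6) - 1*(-11))² = ((½)*(6 + 6)/6 - 1*(-11))² = ((½)*(⅙)*12 + 11)² = (1 + 11)² = 12² = 144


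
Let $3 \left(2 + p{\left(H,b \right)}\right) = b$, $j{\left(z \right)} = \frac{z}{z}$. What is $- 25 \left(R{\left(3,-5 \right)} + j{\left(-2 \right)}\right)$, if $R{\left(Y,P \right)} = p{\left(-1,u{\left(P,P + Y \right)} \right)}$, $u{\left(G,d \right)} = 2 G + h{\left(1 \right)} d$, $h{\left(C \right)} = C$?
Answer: $125$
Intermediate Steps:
$j{\left(z \right)} = 1$
$u{\left(G,d \right)} = d + 2 G$ ($u{\left(G,d \right)} = 2 G + 1 d = 2 G + d = d + 2 G$)
$p{\left(H,b \right)} = -2 + \frac{b}{3}$
$R{\left(Y,P \right)} = -2 + P + \frac{Y}{3}$ ($R{\left(Y,P \right)} = -2 + \frac{\left(P + Y\right) + 2 P}{3} = -2 + \frac{Y + 3 P}{3} = -2 + \left(P + \frac{Y}{3}\right) = -2 + P + \frac{Y}{3}$)
$- 25 \left(R{\left(3,-5 \right)} + j{\left(-2 \right)}\right) = - 25 \left(\left(-2 - 5 + \frac{1}{3} \cdot 3\right) + 1\right) = - 25 \left(\left(-2 - 5 + 1\right) + 1\right) = - 25 \left(-6 + 1\right) = \left(-25\right) \left(-5\right) = 125$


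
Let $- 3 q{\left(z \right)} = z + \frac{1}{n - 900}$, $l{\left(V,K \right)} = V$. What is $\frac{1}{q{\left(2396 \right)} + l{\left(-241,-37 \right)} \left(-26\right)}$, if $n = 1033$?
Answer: $\frac{133}{727155} \approx 0.0001829$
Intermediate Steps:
$q{\left(z \right)} = - \frac{1}{399} - \frac{z}{3}$ ($q{\left(z \right)} = - \frac{z + \frac{1}{1033 - 900}}{3} = - \frac{z + \frac{1}{133}}{3} = - \frac{\frac{1}{133} + z}{3} = - \frac{1}{399} - \frac{z}{3}$)
$\frac{1}{q{\left(2396 \right)} + l{\left(-241,-37 \right)} \left(-26\right)} = \frac{1}{\left(- \frac{1}{399} - \frac{2396}{3}\right) - -6266} = \frac{1}{\left(- \frac{1}{399} - \frac{2396}{3}\right) + 6266} = \frac{1}{- \frac{106223}{133} + 6266} = \frac{1}{\frac{727155}{133}} = \frac{133}{727155}$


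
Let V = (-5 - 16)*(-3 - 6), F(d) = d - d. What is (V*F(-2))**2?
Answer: 0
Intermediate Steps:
F(d) = 0
V = 189 (V = -21*(-9) = 189)
(V*F(-2))**2 = (189*0)**2 = 0**2 = 0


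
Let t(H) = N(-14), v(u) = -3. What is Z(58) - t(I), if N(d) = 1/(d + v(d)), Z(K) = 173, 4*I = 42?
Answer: 2942/17 ≈ 173.06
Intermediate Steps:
I = 21/2 (I = (¼)*42 = 21/2 ≈ 10.500)
N(d) = 1/(-3 + d) (N(d) = 1/(d - 3) = 1/(-3 + d))
t(H) = -1/17 (t(H) = 1/(-3 - 14) = 1/(-17) = -1/17)
Z(58) - t(I) = 173 - 1*(-1/17) = 173 + 1/17 = 2942/17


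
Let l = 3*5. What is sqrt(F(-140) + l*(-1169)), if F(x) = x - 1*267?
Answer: I*sqrt(17942) ≈ 133.95*I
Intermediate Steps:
F(x) = -267 + x (F(x) = x - 267 = -267 + x)
l = 15
sqrt(F(-140) + l*(-1169)) = sqrt((-267 - 140) + 15*(-1169)) = sqrt(-407 - 17535) = sqrt(-17942) = I*sqrt(17942)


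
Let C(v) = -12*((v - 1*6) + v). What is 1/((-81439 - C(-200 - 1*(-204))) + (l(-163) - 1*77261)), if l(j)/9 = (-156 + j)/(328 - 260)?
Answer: -68/10792839 ≈ -6.3005e-6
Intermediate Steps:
l(j) = -351/17 + 9*j/68 (l(j) = 9*((-156 + j)/(328 - 260)) = 9*((-156 + j)/68) = 9*((-156 + j)*(1/68)) = 9*(-39/17 + j/68) = -351/17 + 9*j/68)
C(v) = 72 - 24*v (C(v) = -12*((v - 6) + v) = -12*((-6 + v) + v) = -12*(-6 + 2*v) = 72 - 24*v)
1/((-81439 - C(-200 - 1*(-204))) + (l(-163) - 1*77261)) = 1/((-81439 - (72 - 24*(-200 - 1*(-204)))) + ((-351/17 + (9/68)*(-163)) - 1*77261)) = 1/((-81439 - (72 - 24*(-200 + 204))) + ((-351/17 - 1467/68) - 77261)) = 1/((-81439 - (72 - 24*4)) + (-2871/68 - 77261)) = 1/((-81439 - (72 - 96)) - 5256619/68) = 1/((-81439 - 1*(-24)) - 5256619/68) = 1/((-81439 + 24) - 5256619/68) = 1/(-81415 - 5256619/68) = 1/(-10792839/68) = -68/10792839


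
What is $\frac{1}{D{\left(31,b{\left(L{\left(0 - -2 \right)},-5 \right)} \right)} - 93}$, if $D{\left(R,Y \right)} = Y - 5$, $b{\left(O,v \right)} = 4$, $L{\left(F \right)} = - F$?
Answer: $- \frac{1}{94} \approx -0.010638$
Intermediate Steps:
$D{\left(R,Y \right)} = -5 + Y$ ($D{\left(R,Y \right)} = Y - 5 = -5 + Y$)
$\frac{1}{D{\left(31,b{\left(L{\left(0 - -2 \right)},-5 \right)} \right)} - 93} = \frac{1}{\left(-5 + 4\right) - 93} = \frac{1}{-1 - 93} = \frac{1}{-94} = - \frac{1}{94}$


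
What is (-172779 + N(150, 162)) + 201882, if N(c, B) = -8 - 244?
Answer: 28851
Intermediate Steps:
N(c, B) = -252
(-172779 + N(150, 162)) + 201882 = (-172779 - 252) + 201882 = -173031 + 201882 = 28851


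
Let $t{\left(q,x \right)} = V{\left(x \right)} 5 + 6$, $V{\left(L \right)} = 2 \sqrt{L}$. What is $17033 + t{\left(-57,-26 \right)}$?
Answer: $17039 + 10 i \sqrt{26} \approx 17039.0 + 50.99 i$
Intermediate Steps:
$t{\left(q,x \right)} = 6 + 10 \sqrt{x}$ ($t{\left(q,x \right)} = 2 \sqrt{x} 5 + 6 = 10 \sqrt{x} + 6 = 6 + 10 \sqrt{x}$)
$17033 + t{\left(-57,-26 \right)} = 17033 + \left(6 + 10 \sqrt{-26}\right) = 17033 + \left(6 + 10 i \sqrt{26}\right) = 17039 + 10 i \sqrt{26}$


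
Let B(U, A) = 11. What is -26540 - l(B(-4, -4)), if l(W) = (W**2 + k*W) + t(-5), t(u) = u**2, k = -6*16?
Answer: -25630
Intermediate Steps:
k = -96
l(W) = 25 + W**2 - 96*W (l(W) = (W**2 - 96*W) + (-5)**2 = (W**2 - 96*W) + 25 = 25 + W**2 - 96*W)
-26540 - l(B(-4, -4)) = -26540 - (25 + 11**2 - 96*11) = -26540 - (25 + 121 - 1056) = -26540 - 1*(-910) = -26540 + 910 = -25630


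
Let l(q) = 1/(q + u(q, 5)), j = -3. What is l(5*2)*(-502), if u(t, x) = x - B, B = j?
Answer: -251/9 ≈ -27.889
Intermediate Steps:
B = -3
u(t, x) = 3 + x (u(t, x) = x - 1*(-3) = x + 3 = 3 + x)
l(q) = 1/(8 + q) (l(q) = 1/(q + (3 + 5)) = 1/(q + 8) = 1/(8 + q))
l(5*2)*(-502) = -502/(8 + 5*2) = -502/(8 + 10) = -502/18 = (1/18)*(-502) = -251/9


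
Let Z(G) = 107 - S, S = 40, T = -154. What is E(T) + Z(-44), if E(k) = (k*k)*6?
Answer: 142363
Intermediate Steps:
E(k) = 6*k**2 (E(k) = k**2*6 = 6*k**2)
Z(G) = 67 (Z(G) = 107 - 1*40 = 107 - 40 = 67)
E(T) + Z(-44) = 6*(-154)**2 + 67 = 6*23716 + 67 = 142296 + 67 = 142363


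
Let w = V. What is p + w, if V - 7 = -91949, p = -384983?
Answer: -476925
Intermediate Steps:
V = -91942 (V = 7 - 91949 = -91942)
w = -91942
p + w = -384983 - 91942 = -476925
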